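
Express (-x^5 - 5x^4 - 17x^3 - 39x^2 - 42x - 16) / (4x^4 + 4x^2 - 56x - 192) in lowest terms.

Apply the Euclidean algorithm:
  -x^5 - 5x^4 - 17x^3 - 39x^2 - 42x - 16 = (-(1/4)x - 5/4)(4x^4 + 4x^2 - 56x - 192) + (-16x^3 - 48x^2 - 160x - 256)
  4x^4 + 4x^2 - 56x - 192 = (-(1/4)x + 3/4)(-16x^3 - 48x^2 - 160x - 256) + (0)
Last nonzero remainder: -16x^3 - 48x^2 - 160x - 256. Dividing through by -16 gives the monic gcd x^3 + 3x^2 + 10x + 16.
Cancel x^3 + 3x^2 + 10x + 16 from numerator and denominator to get the reduced form.

(-x^2 - 2x - 1)/(4x - 12)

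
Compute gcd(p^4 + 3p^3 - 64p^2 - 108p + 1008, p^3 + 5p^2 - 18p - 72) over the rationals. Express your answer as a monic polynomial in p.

Apply the Euclidean algorithm:
  p^4 + 3p^3 - 64p^2 - 108p + 1008 = (p - 2)(p^3 + 5p^2 - 18p - 72) + (-36p^2 - 72p + 864)
  p^3 + 5p^2 - 18p - 72 = (-(1/36)p - 1/12)(-36p^2 - 72p + 864) + (0)
Last nonzero remainder: -36p^2 - 72p + 864. Dividing through by -36 gives the monic gcd p^2 + 2p - 24.

p^2 + 2p - 24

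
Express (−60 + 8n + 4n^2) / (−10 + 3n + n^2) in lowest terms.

(−12 + 4n)/(−2 + n)

By polynomial division,
  4n^2 + 8n − 60 = (4)(n^2 + 3n − 10) + (−4n − 20)
  n^2 + 3n − 10 = (−(1/4)n + 1/2)(−4n − 20) + (0)
Last nonzero remainder: −4n − 20. Dividing through by −4 gives the monic gcd n + 5.
Cancel n + 5 from numerator and denominator to get the reduced form.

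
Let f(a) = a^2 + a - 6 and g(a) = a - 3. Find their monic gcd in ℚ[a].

Euclidean algorithm in ℚ[a]:
  a^2 + a - 6 = (a + 4)(a - 3) + (6)
  a - 3 = ((1/6)a - 1/2)(6) + (0)
The last nonzero remainder is the constant 6, so the polynomials are coprime and gcd = 1.

1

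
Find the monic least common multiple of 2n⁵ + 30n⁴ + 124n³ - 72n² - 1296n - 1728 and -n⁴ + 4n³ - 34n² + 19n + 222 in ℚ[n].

By polynomial division,
  2n⁵ + 30n⁴ + 124n³ - 72n² - 1296n - 1728 = (-2n - 38)(-n⁴ + 4n³ - 34n² + 19n + 222) + (208n³ - 1326n² - 130n + 6708)
  -n⁴ + 4n³ - 34n² + 19n + 222 = (-(1/208)n - 19/1664)(208n³ - 1326n² - 130n + 6708) + (-(3185/64)n² + (3185/64)n + 9555/32)
  208n³ - 1326n² - 130n + 6708 = (-(1024/245)n + 5504/245)(-(3185/64)n² + (3185/64)n + 9555/32) + (0)
Last nonzero remainder: -(3185/64)n² + (3185/64)n + 9555/32. Dividing through by -3185/64 gives the monic gcd n² - n - 6.
Then lcm(f, g) = f·g / gcd(f, g); expanding and making the result monic gives the answer.

n⁷ + 12n⁶ + 54n⁵ + 333n⁴ + 1754n³ - 252n² - 21384n - 31968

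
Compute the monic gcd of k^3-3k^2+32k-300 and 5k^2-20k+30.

Euclidean algorithm in ℚ[k]:
  k^3-3k^2+32k-300 = ((1/5)k+1/5)(5k^2-20k+30) + (30k-306)
  5k^2-20k+30 = ((1/6)k+31/30)(30k-306) + (1731/5)
  30k-306 = ((50/577)k-510/577)(1731/5) + (0)
The last nonzero remainder is the constant 1731/5, so the polynomials are coprime and gcd = 1.

1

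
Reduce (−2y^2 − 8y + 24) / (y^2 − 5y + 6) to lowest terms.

(−2y − 12)/(y − 3)

Repeated division with remainder:
  −2y^2 − 8y + 24 = (−2)(y^2 − 5y + 6) + (−18y + 36)
  y^2 − 5y + 6 = (−(1/18)y + 1/6)(−18y + 36) + (0)
Last nonzero remainder: −18y + 36. Dividing through by −18 gives the monic gcd y − 2.
Cancel y − 2 from numerator and denominator to get the reduced form.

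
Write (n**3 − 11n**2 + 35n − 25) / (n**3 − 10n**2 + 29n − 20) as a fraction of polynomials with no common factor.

(n − 5)/(n − 4)

Repeated division with remainder:
  n**3 − 11n**2 + 35n − 25 = (n**3 − 10n**2 + 29n − 20) + (−n**2 + 6n − 5)
  n**3 − 10n**2 + 29n − 20 = (−n + 4)(−n**2 + 6n − 5) + (0)
Last nonzero remainder: −n**2 + 6n − 5. Dividing through by −1 gives the monic gcd n**2 − 6n + 5.
Cancel n**2 − 6n + 5 from numerator and denominator to get the reduced form.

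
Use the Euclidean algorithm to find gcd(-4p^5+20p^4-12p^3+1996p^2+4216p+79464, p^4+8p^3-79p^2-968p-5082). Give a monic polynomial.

Euclidean algorithm in ℚ[p]:
  -4p^5+20p^4-12p^3+1996p^2+4216p+79464 = (-4p+52)(p^4+8p^3-79p^2-968p-5082) + (-744p^3+2232p^2+34224p+343728)
  p^4+8p^3-79p^2-968p-5082 = (-(1/744)p-11/744)(-744p^3+2232p^2+34224p+343728) + (0)
Last nonzero remainder: -744p^3+2232p^2+34224p+343728. Dividing through by -744 gives the monic gcd p^3-3p^2-46p-462.

p^3-3p^2-46p-462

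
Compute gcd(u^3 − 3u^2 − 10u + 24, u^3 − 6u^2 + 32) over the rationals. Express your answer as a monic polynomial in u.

u − 4

Repeated division with remainder:
  u^3 − 3u^2 − 10u + 24 = (u^3 − 6u^2 + 32) + (3u^2 − 10u − 8)
  u^3 − 6u^2 + 32 = ((1/3)u − 8/9)(3u^2 − 10u − 8) + (−(56/9)u + 224/9)
  3u^2 − 10u − 8 = (−(27/56)u − 9/28)(−(56/9)u + 224/9) + (0)
Last nonzero remainder: −(56/9)u + 224/9. Dividing through by −56/9 gives the monic gcd u − 4.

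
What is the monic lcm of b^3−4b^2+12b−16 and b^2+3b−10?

b^4+b^3−8b^2+44b−80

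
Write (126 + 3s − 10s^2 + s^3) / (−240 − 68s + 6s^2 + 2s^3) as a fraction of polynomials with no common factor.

(−21 − 4s + s^2)/(40 + 18s + 2s^2)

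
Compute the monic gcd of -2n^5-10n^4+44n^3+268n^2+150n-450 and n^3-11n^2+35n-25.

n^2-6n+5

Repeated division with remainder:
  -2n^5-10n^4+44n^3+268n^2+150n-450 = (-2n^2-32n-238)(n^3-11n^2+35n-25) + (-1280n^2+7680n-6400)
  n^3-11n^2+35n-25 = (-(1/1280)n+1/256)(-1280n^2+7680n-6400) + (0)
Last nonzero remainder: -1280n^2+7680n-6400. Dividing through by -1280 gives the monic gcd n^2-6n+5.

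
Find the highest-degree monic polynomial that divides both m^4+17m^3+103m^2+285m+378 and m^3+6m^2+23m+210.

m+7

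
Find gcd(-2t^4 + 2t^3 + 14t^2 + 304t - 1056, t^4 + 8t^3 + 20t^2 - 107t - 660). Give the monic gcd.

Euclidean algorithm in ℚ[t]:
  -2t^4 + 2t^3 + 14t^2 + 304t - 1056 = (-2)(t^4 + 8t^3 + 20t^2 - 107t - 660) + (18t^3 + 54t^2 + 90t - 2376)
  t^4 + 8t^3 + 20t^2 - 107t - 660 = ((1/18)t + 5/18)(18t^3 + 54t^2 + 90t - 2376) + (0)
Last nonzero remainder: 18t^3 + 54t^2 + 90t - 2376. Dividing through by 18 gives the monic gcd t^3 + 3t^2 + 5t - 132.

t^3 + 3t^2 + 5t - 132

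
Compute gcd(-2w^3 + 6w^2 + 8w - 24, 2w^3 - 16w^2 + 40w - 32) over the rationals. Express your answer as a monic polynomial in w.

w - 2

Repeated division with remainder:
  -2w^3 + 6w^2 + 8w - 24 = (-1)(2w^3 - 16w^2 + 40w - 32) + (-10w^2 + 48w - 56)
  2w^3 - 16w^2 + 40w - 32 = (-(1/5)w + 16/25)(-10w^2 + 48w - 56) + (-(48/25)w + 96/25)
  -10w^2 + 48w - 56 = ((125/24)w - 175/12)(-(48/25)w + 96/25) + (0)
Last nonzero remainder: -(48/25)w + 96/25. Dividing through by -48/25 gives the monic gcd w - 2.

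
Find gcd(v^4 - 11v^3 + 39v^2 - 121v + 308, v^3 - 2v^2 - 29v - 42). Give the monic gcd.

Apply the Euclidean algorithm:
  v^4 - 11v^3 + 39v^2 - 121v + 308 = (v - 9)(v^3 - 2v^2 - 29v - 42) + (50v^2 - 340v - 70)
  v^3 - 2v^2 - 29v - 42 = ((1/50)v + 12/125)(50v^2 - 340v - 70) + ((126/25)v - 882/25)
  50v^2 - 340v - 70 = ((625/63)v + 125/63)((126/25)v - 882/25) + (0)
Last nonzero remainder: (126/25)v - 882/25. Dividing through by 126/25 gives the monic gcd v - 7.

v - 7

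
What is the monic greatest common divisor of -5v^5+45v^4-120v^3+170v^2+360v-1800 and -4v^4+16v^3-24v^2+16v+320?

v^3+6v+20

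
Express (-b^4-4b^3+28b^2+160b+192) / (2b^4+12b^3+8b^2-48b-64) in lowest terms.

(-b^2+2b+24)/(2b^2-8)

Apply the Euclidean algorithm:
  -b^4-4b^3+28b^2+160b+192 = (-1/2)(2b^4+12b^3+8b^2-48b-64) + (2b^3+32b^2+136b+160)
  2b^4+12b^3+8b^2-48b-64 = (b-10)(2b^3+32b^2+136b+160) + (192b^2+1152b+1536)
  2b^3+32b^2+136b+160 = ((1/96)b+5/48)(192b^2+1152b+1536) + (0)
Last nonzero remainder: 192b^2+1152b+1536. Dividing through by 192 gives the monic gcd b^2+6b+8.
Cancel b^2+6b+8 from numerator and denominator to get the reduced form.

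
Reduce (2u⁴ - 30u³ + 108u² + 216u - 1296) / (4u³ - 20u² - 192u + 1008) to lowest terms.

(u² - 3u - 18)/(2u + 14)

Apply the Euclidean algorithm:
  2u⁴ - 30u³ + 108u² + 216u - 1296 = ((1/2)u - 5)(4u³ - 20u² - 192u + 1008) + (104u² - 1248u + 3744)
  4u³ - 20u² - 192u + 1008 = ((1/26)u + 7/26)(104u² - 1248u + 3744) + (0)
Last nonzero remainder: 104u² - 1248u + 3744. Dividing through by 104 gives the monic gcd u² - 12u + 36.
Cancel u² - 12u + 36 from numerator and denominator to get the reduced form.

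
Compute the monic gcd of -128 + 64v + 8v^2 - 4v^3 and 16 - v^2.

-16 + v^2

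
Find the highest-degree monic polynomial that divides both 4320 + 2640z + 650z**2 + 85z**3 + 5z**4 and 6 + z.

6 + z

By polynomial division,
  5z**4 + 85z**3 + 650z**2 + 2640z + 4320 = (5z**3 + 55z**2 + 320z + 720)(z + 6) + (0)
The last nonzero remainder z + 6 is already monic.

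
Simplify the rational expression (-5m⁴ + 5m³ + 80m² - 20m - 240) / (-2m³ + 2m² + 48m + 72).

(5m² - 30m + 40)/(2m - 12)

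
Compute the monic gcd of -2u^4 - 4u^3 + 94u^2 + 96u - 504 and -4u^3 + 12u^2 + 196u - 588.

u + 7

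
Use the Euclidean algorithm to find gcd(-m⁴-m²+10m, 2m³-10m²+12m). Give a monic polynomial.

m²-2m

Apply the Euclidean algorithm:
  -m⁴-m²+10m = (-(1/2)m-5/2)(2m³-10m²+12m) + (-20m²+40m)
  2m³-10m²+12m = (-(1/10)m+3/10)(-20m²+40m) + (0)
Last nonzero remainder: -20m²+40m. Dividing through by -20 gives the monic gcd m²-2m.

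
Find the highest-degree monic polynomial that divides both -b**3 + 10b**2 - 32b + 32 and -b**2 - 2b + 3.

1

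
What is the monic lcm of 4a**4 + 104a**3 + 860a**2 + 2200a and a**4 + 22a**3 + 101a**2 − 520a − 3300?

a**6 + 27a**5 + 211a**4 − 15a**3 − 5900a**2 − 16500a

Euclidean algorithm in ℚ[a]:
  4a**4 + 104a**3 + 860a**2 + 2200a = (4)(a**4 + 22a**3 + 101a**2 − 520a − 3300) + (16a**3 + 456a**2 + 4280a + 13200)
  a**4 + 22a**3 + 101a**2 − 520a − 3300 = ((1/16)a − 13/32)(16a**3 + 456a**2 + 4280a + 13200) + ((75/4)a**2 + (1575/4)a + 4125/2)
  16a**3 + 456a**2 + 4280a + 13200 = ((64/75)a + 32/5)((75/4)a**2 + (1575/4)a + 4125/2) + (0)
Last nonzero remainder: (75/4)a**2 + (1575/4)a + 4125/2. Dividing through by 75/4 gives the monic gcd a**2 + 21a + 110.
Then lcm(f, g) = f·g / gcd(f, g); expanding and making the result monic gives the answer.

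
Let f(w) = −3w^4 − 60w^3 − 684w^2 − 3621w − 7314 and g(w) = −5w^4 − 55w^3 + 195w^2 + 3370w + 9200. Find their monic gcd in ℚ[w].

w^2 + 9w + 23

Apply the Euclidean algorithm:
  −3w^4 − 60w^3 − 684w^2 − 3621w − 7314 = (3/5)(−5w^4 − 55w^3 + 195w^2 + 3370w + 9200) + (−27w^3 − 801w^2 − 5643w − 12834)
  −5w^4 − 55w^3 + 195w^2 + 3370w + 9200 = ((5/27)w − 280/81)(−27w^3 − 801w^2 − 5643w − 12834) + (−(13760/9)w^2 − 13760w − 316480/9)
  −27w^3 − 801w^2 − 5643w − 12834 = ((243/13760)w + 2511/6880)(−(13760/9)w^2 − 13760w − 316480/9) + (0)
Last nonzero remainder: −(13760/9)w^2 − 13760w − 316480/9. Dividing through by −13760/9 gives the monic gcd w^2 + 9w + 23.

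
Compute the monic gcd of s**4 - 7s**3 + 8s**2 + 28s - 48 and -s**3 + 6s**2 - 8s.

Apply the Euclidean algorithm:
  s**4 - 7s**3 + 8s**2 + 28s - 48 = (-s + 1)(-s**3 + 6s**2 - 8s) + (-6s**2 + 36s - 48)
  -s**3 + 6s**2 - 8s = ((1/6)s)(-6s**2 + 36s - 48) + (0)
Last nonzero remainder: -6s**2 + 36s - 48. Dividing through by -6 gives the monic gcd s**2 - 6s + 8.

s**2 - 6s + 8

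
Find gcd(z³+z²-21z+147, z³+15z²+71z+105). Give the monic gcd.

z+7

Apply the Euclidean algorithm:
  z³+z²-21z+147 = (z³+15z²+71z+105) + (-14z²-92z+42)
  z³+15z²+71z+105 = (-(1/14)z-59/98)(-14z²-92z+42) + ((912/49)z+912/7)
  -14z²-92z+42 = (-(343/456)z+49/152)((912/49)z+912/7) + (0)
Last nonzero remainder: (912/49)z+912/7. Dividing through by 912/49 gives the monic gcd z+7.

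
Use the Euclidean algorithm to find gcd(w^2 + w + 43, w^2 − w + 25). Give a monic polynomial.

By polynomial division,
  w^2 + w + 43 = (w^2 − w + 25) + (2w + 18)
  w^2 − w + 25 = ((1/2)w − 5)(2w + 18) + (115)
  2w + 18 = ((2/115)w + 18/115)(115) + (0)
The last nonzero remainder is the constant 115, so the polynomials are coprime and gcd = 1.

1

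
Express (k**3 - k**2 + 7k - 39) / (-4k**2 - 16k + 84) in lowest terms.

Apply the Euclidean algorithm:
  k**3 - k**2 + 7k - 39 = (-(1/4)k + 5/4)(-4k**2 - 16k + 84) + (48k - 144)
  -4k**2 - 16k + 84 = (-(1/12)k - 7/12)(48k - 144) + (0)
Last nonzero remainder: 48k - 144. Dividing through by 48 gives the monic gcd k - 3.
Cancel k - 3 from numerator and denominator to get the reduced form.

(-k**2 - 2k - 13)/(4k + 28)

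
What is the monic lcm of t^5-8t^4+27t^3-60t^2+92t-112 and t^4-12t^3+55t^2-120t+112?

t^6-12t^5+59t^4-168t^3+332t^2-480t+448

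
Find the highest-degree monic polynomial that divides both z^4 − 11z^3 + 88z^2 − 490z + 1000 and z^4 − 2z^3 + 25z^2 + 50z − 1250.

z^3 − 7z^2 + 60z − 250

Apply the Euclidean algorithm:
  z^4 − 11z^3 + 88z^2 − 490z + 1000 = (z^4 − 2z^3 + 25z^2 + 50z − 1250) + (−9z^3 + 63z^2 − 540z + 2250)
  z^4 − 2z^3 + 25z^2 + 50z − 1250 = (−(1/9)z − 5/9)(−9z^3 + 63z^2 − 540z + 2250) + (0)
Last nonzero remainder: −9z^3 + 63z^2 − 540z + 2250. Dividing through by −9 gives the monic gcd z^3 − 7z^2 + 60z − 250.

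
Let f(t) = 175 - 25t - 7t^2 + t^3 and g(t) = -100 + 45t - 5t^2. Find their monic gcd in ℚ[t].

Euclidean algorithm in ℚ[t]:
  t^3 - 7t^2 - 25t + 175 = (-(1/5)t - 2/5)(-5t^2 + 45t - 100) + (-27t + 135)
  -5t^2 + 45t - 100 = ((5/27)t - 20/27)(-27t + 135) + (0)
Last nonzero remainder: -27t + 135. Dividing through by -27 gives the monic gcd t - 5.

-5 + t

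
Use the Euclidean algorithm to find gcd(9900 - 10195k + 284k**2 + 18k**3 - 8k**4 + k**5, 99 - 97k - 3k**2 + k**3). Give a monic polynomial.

99 - 97k - 3k**2 + k**3

By polynomial division,
  k**5 - 8k**4 + 18k**3 + 284k**2 - 10195k + 9900 = (k**2 - 5k + 100)(k**3 - 3k**2 - 97k + 99) + (0)
The last nonzero remainder k**3 - 3k**2 - 97k + 99 is already monic.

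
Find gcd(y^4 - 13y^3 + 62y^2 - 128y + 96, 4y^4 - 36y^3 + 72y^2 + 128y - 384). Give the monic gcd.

y^3 - 11y^2 + 40y - 48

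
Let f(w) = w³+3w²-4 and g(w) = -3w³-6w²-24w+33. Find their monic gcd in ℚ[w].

w-1

By polynomial division,
  w³+3w²-4 = (-1/3)(-3w³-6w²-24w+33) + (w²-8w+7)
  -3w³-6w²-24w+33 = (-3w-30)(w²-8w+7) + (-243w+243)
  w²-8w+7 = (-(1/243)w+7/243)(-243w+243) + (0)
Last nonzero remainder: -243w+243. Dividing through by -243 gives the monic gcd w-1.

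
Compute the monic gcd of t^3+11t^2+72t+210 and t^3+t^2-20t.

Repeated division with remainder:
  t^3+11t^2+72t+210 = (t^3+t^2-20t) + (10t^2+92t+210)
  t^3+t^2-20t = ((1/10)t-41/50)(10t^2+92t+210) + ((861/25)t+861/5)
  10t^2+92t+210 = ((250/861)t+50/41)((861/25)t+861/5) + (0)
Last nonzero remainder: (861/25)t+861/5. Dividing through by 861/25 gives the monic gcd t+5.

t+5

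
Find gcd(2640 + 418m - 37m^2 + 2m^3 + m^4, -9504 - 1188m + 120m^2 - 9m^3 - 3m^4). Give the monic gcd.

528 - 22m - 3m^2 + m^3

Apply the Euclidean algorithm:
  m^4 + 2m^3 - 37m^2 + 418m + 2640 = (-1/3)(-3m^4 - 9m^3 + 120m^2 - 1188m - 9504) + (-m^3 + 3m^2 + 22m - 528)
  -3m^4 - 9m^3 + 120m^2 - 1188m - 9504 = (3m + 18)(-m^3 + 3m^2 + 22m - 528) + (0)
Last nonzero remainder: -m^3 + 3m^2 + 22m - 528. Dividing through by -1 gives the monic gcd m^3 - 3m^2 - 22m + 528.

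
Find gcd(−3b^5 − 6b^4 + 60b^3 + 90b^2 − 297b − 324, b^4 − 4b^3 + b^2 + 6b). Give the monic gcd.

Repeated division with remainder:
  −3b^5 − 6b^4 + 60b^3 + 90b^2 − 297b − 324 = (−3b − 18)(b^4 − 4b^3 + b^2 + 6b) + (−9b^3 + 126b^2 − 189b − 324)
  b^4 − 4b^3 + b^2 + 6b = (−(1/9)b − 10/9)(−9b^3 + 126b^2 − 189b − 324) + (120b^2 − 240b − 360)
  −9b^3 + 126b^2 − 189b − 324 = (−(3/40)b + 9/10)(120b^2 − 240b − 360) + (0)
Last nonzero remainder: 120b^2 − 240b − 360. Dividing through by 120 gives the monic gcd b^2 − 2b − 3.

b^2 − 2b − 3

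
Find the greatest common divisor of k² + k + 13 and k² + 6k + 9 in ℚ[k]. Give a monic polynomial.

1

Repeated division with remainder:
  k² + k + 13 = (k² + 6k + 9) + (−5k + 4)
  k² + 6k + 9 = (−(1/5)k − 34/25)(−5k + 4) + (361/25)
  −5k + 4 = (−(125/361)k + 100/361)(361/25) + (0)
The last nonzero remainder is the constant 361/25, so the polynomials are coprime and gcd = 1.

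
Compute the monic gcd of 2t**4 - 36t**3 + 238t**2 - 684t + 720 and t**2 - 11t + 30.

t**2 - 11t + 30

By polynomial division,
  2t**4 - 36t**3 + 238t**2 - 684t + 720 = (2t**2 - 14t + 24)(t**2 - 11t + 30) + (0)
The last nonzero remainder t**2 - 11t + 30 is already monic.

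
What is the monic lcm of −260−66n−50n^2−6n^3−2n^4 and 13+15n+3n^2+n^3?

130+163n+58n^2+28n^3+4n^4+n^5

Apply the Euclidean algorithm:
  −2n^4−6n^3−50n^2−66n−260 = (−2n)(n^3+3n^2+15n+13) + (−20n^2−40n−260)
  n^3+3n^2+15n+13 = (−(1/20)n−1/20)(−20n^2−40n−260) + (0)
Last nonzero remainder: −20n^2−40n−260. Dividing through by −20 gives the monic gcd n^2+2n+13.
Then lcm(f, g) = f·g / gcd(f, g); expanding and making the result monic gives the answer.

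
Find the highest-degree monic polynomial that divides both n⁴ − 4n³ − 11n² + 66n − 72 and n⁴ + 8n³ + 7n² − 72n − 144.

n² + n − 12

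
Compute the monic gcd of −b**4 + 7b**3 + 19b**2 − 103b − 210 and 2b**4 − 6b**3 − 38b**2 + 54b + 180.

Apply the Euclidean algorithm:
  −b**4 + 7b**3 + 19b**2 − 103b − 210 = (−1/2)(2b**4 − 6b**3 − 38b**2 + 54b + 180) + (4b**3 − 76b − 120)
  2b**4 − 6b**3 − 38b**2 + 54b + 180 = ((1/2)b − 3/2)(4b**3 − 76b − 120) + (0)
Last nonzero remainder: 4b**3 − 76b − 120. Dividing through by 4 gives the monic gcd b**3 − 19b − 30.

b**3 − 19b − 30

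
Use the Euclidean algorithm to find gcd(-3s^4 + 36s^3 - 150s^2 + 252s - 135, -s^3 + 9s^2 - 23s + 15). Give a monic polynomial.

Repeated division with remainder:
  -3s^4 + 36s^3 - 150s^2 + 252s - 135 = (3s - 9)(-s^3 + 9s^2 - 23s + 15) + (0)
Last nonzero remainder: -s^3 + 9s^2 - 23s + 15. Dividing through by -1 gives the monic gcd s^3 - 9s^2 + 23s - 15.

s^3 - 9s^2 + 23s - 15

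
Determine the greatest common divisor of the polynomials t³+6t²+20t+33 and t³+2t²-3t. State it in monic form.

t+3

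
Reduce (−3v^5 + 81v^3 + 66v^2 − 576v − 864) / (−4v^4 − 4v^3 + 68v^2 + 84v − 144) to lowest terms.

(3v^2 − 6v − 24)/(4v − 4)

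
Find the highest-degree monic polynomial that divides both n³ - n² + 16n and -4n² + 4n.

Apply the Euclidean algorithm:
  n³ - n² + 16n = (-(1/4)n)(-4n² + 4n) + (16n)
  -4n² + 4n = (-(1/4)n + 1/4)(16n) + (0)
Last nonzero remainder: 16n. Dividing through by 16 gives the monic gcd n.

n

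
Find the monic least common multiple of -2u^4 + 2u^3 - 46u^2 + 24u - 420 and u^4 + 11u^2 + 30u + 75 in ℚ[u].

u^6 + 2u^5 + 25u^4 + 52u^3 + 289u^2 + 570u + 1050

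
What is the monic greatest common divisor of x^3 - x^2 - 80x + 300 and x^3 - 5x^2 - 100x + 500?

x^2 + 5x - 50

Repeated division with remainder:
  x^3 - x^2 - 80x + 300 = (x^3 - 5x^2 - 100x + 500) + (4x^2 + 20x - 200)
  x^3 - 5x^2 - 100x + 500 = ((1/4)x - 5/2)(4x^2 + 20x - 200) + (0)
Last nonzero remainder: 4x^2 + 20x - 200. Dividing through by 4 gives the monic gcd x^2 + 5x - 50.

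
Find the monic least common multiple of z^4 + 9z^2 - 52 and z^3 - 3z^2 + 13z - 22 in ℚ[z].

z^6 - z^5 + 20z^4 - 9z^3 + 47z^2 + 52z - 572

Euclidean algorithm in ℚ[z]:
  z^4 + 9z^2 - 52 = (z + 3)(z^3 - 3z^2 + 13z - 22) + (5z^2 - 17z + 14)
  z^3 - 3z^2 + 13z - 22 = ((1/5)z + 2/25)(5z^2 - 17z + 14) + ((289/25)z - 578/25)
  5z^2 - 17z + 14 = ((125/289)z - 175/289)((289/25)z - 578/25) + (0)
Last nonzero remainder: (289/25)z - 578/25. Dividing through by 289/25 gives the monic gcd z - 2.
Then lcm(f, g) = f·g / gcd(f, g); expanding and making the result monic gives the answer.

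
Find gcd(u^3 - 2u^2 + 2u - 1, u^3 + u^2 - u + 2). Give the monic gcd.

Apply the Euclidean algorithm:
  u^3 - 2u^2 + 2u - 1 = (u^3 + u^2 - u + 2) + (-3u^2 + 3u - 3)
  u^3 + u^2 - u + 2 = (-(1/3)u - 2/3)(-3u^2 + 3u - 3) + (0)
Last nonzero remainder: -3u^2 + 3u - 3. Dividing through by -3 gives the monic gcd u^2 - u + 1.

u^2 - u + 1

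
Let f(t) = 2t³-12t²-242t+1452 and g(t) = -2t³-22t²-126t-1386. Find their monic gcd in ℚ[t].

Euclidean algorithm in ℚ[t]:
  2t³-12t²-242t+1452 = (-1)(-2t³-22t²-126t-1386) + (-34t²-368t+66)
  -2t³-22t²-126t-1386 = ((1/17)t+3/289)(-34t²-368t+66) + (-(36432/289)t-400752/289)
  -34t²-368t+66 = ((4913/18216)t-289/6072)(-(36432/289)t-400752/289) + (0)
Last nonzero remainder: -(36432/289)t-400752/289. Dividing through by -36432/289 gives the monic gcd t+11.

t+11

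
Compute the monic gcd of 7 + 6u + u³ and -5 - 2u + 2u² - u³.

1 + u

By polynomial division,
  u³ + 6u + 7 = (-1)(-u³ + 2u² - 2u - 5) + (2u² + 4u + 2)
  -u³ + 2u² - 2u - 5 = (-(1/2)u + 2)(2u² + 4u + 2) + (-9u - 9)
  2u² + 4u + 2 = (-(2/9)u - 2/9)(-9u - 9) + (0)
Last nonzero remainder: -9u - 9. Dividing through by -9 gives the monic gcd u + 1.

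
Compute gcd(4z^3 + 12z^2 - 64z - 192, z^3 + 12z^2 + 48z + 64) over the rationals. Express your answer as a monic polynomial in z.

z + 4

Repeated division with remainder:
  4z^3 + 12z^2 - 64z - 192 = (4)(z^3 + 12z^2 + 48z + 64) + (-36z^2 - 256z - 448)
  z^3 + 12z^2 + 48z + 64 = (-(1/36)z - 11/81)(-36z^2 - 256z - 448) + ((64/81)z + 256/81)
  -36z^2 - 256z - 448 = (-(729/16)z - 567/4)((64/81)z + 256/81) + (0)
Last nonzero remainder: (64/81)z + 256/81. Dividing through by 64/81 gives the monic gcd z + 4.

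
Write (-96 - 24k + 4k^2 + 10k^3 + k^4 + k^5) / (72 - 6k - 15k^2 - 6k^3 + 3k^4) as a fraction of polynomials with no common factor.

By polynomial division,
  k^5 + k^4 + 10k^3 + 4k^2 - 24k - 96 = ((1/3)k + 1)(3k^4 - 6k^3 - 15k^2 - 6k + 72) + (21k^3 + 21k^2 - 42k - 168)
  3k^4 - 6k^3 - 15k^2 - 6k + 72 = ((1/7)k - 3/7)(21k^3 + 21k^2 - 42k - 168) + (0)
Last nonzero remainder: 21k^3 + 21k^2 - 42k - 168. Dividing through by 21 gives the monic gcd k^3 + k^2 - 2k - 8.
Cancel k^3 + k^2 - 2k - 8 from numerator and denominator to get the reduced form.

(12 + k^2)/(-9 + 3k)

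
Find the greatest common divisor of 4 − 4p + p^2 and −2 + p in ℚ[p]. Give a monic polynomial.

−2 + p

Repeated division with remainder:
  p^2 − 4p + 4 = (p − 2)(p − 2) + (0)
The last nonzero remainder p − 2 is already monic.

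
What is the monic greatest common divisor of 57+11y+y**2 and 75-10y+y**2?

1

Euclidean algorithm in ℚ[y]:
  y**2+11y+57 = (y**2-10y+75) + (21y-18)
  y**2-10y+75 = ((1/21)y-64/147)(21y-18) + (3291/49)
  21y-18 = ((343/1097)y-294/1097)(3291/49) + (0)
The last nonzero remainder is the constant 3291/49, so the polynomials are coprime and gcd = 1.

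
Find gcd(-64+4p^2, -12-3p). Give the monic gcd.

4+p

Repeated division with remainder:
  4p^2-64 = (-(4/3)p+16/3)(-3p-12) + (0)
Last nonzero remainder: -3p-12. Dividing through by -3 gives the monic gcd p+4.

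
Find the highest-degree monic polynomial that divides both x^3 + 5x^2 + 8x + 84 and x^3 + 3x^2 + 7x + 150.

Repeated division with remainder:
  x^3 + 5x^2 + 8x + 84 = (x^3 + 3x^2 + 7x + 150) + (2x^2 + x - 66)
  x^3 + 3x^2 + 7x + 150 = ((1/2)x + 5/4)(2x^2 + x - 66) + ((155/4)x + 465/2)
  2x^2 + x - 66 = ((8/155)x - 44/155)((155/4)x + 465/2) + (0)
Last nonzero remainder: (155/4)x + 465/2. Dividing through by 155/4 gives the monic gcd x + 6.

x + 6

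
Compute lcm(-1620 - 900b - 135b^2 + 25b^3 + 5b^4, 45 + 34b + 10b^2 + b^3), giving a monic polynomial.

-1620 - 1224b - 315b^2 - 2b^3 + 10b^4 + b^5

Repeated division with remainder:
  5b^4 + 25b^3 - 135b^2 - 900b - 1620 = (5b - 25)(b^3 + 10b^2 + 34b + 45) + (-55b^2 - 275b - 495)
  b^3 + 10b^2 + 34b + 45 = (-(1/55)b - 1/11)(-55b^2 - 275b - 495) + (0)
Last nonzero remainder: -55b^2 - 275b - 495. Dividing through by -55 gives the monic gcd b^2 + 5b + 9.
Then lcm(f, g) = f·g / gcd(f, g); expanding and making the result monic gives the answer.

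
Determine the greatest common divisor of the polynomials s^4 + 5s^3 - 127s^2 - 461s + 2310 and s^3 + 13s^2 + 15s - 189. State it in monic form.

s^2 + 4s - 21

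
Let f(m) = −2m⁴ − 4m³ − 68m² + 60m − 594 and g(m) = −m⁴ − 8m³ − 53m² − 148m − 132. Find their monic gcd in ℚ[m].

m² + 4m + 33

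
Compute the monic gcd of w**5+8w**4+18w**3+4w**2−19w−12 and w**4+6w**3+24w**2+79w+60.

w**2+5w+4

Euclidean algorithm in ℚ[w]:
  w**5+8w**4+18w**3+4w**2−19w−12 = (w+2)(w**4+6w**3+24w**2+79w+60) + (−18w**3−123w**2−237w−132)
  w**4+6w**3+24w**2+79w+60 = (−(1/18)w+5/108)(−18w**3−123w**2−237w−132) + ((595/36)w**2+(2975/36)w+595/9)
  −18w**3−123w**2−237w−132 = (−(648/595)w−1188/595)((595/36)w**2+(2975/36)w+595/9) + (0)
Last nonzero remainder: (595/36)w**2+(2975/36)w+595/9. Dividing through by 595/36 gives the monic gcd w**2+5w+4.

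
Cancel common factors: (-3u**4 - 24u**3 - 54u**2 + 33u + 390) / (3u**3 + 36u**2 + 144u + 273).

Euclidean algorithm in ℚ[u]:
  -3u**4 - 24u**3 - 54u**2 + 33u + 390 = (-u + 4)(3u**3 + 36u**2 + 144u + 273) + (-54u**2 - 270u - 702)
  3u**3 + 36u**2 + 144u + 273 = (-(1/18)u - 7/18)(-54u**2 - 270u - 702) + (0)
Last nonzero remainder: -54u**2 - 270u - 702. Dividing through by -54 gives the monic gcd u**2 + 5u + 13.
Cancel u**2 + 5u + 13 from numerator and denominator to get the reduced form.

(-u**2 - 3u + 10)/(u + 7)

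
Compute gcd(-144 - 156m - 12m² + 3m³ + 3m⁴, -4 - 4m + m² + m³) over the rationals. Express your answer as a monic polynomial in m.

By polynomial division,
  3m⁴ + 3m³ - 12m² - 156m - 144 = (3m)(m³ + m² - 4m - 4) + (-144m - 144)
  m³ + m² - 4m - 4 = (-(1/144)m² + 1/36)(-144m - 144) + (0)
Last nonzero remainder: -144m - 144. Dividing through by -144 gives the monic gcd m + 1.

1 + m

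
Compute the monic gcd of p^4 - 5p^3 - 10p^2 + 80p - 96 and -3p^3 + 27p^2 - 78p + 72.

p^3 - 9p^2 + 26p - 24

Euclidean algorithm in ℚ[p]:
  p^4 - 5p^3 - 10p^2 + 80p - 96 = (-(1/3)p - 4/3)(-3p^3 + 27p^2 - 78p + 72) + (0)
Last nonzero remainder: -3p^3 + 27p^2 - 78p + 72. Dividing through by -3 gives the monic gcd p^3 - 9p^2 + 26p - 24.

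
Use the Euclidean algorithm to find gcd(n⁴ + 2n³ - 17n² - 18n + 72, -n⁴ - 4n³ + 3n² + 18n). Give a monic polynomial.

Repeated division with remainder:
  n⁴ + 2n³ - 17n² - 18n + 72 = (-1)(-n⁴ - 4n³ + 3n² + 18n) + (-2n³ - 14n² + 72)
  -n⁴ - 4n³ + 3n² + 18n = ((1/2)n - 3/2)(-2n³ - 14n² + 72) + (-18n² - 18n + 108)
  -2n³ - 14n² + 72 = ((1/9)n + 2/3)(-18n² - 18n + 108) + (0)
Last nonzero remainder: -18n² - 18n + 108. Dividing through by -18 gives the monic gcd n² + n - 6.

n² + n - 6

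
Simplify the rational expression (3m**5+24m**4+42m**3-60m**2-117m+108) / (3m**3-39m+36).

(m**3+5m**2+3m-9)/(m-3)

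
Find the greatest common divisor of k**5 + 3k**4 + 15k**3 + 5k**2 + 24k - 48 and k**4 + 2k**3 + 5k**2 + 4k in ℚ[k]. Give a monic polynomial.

Repeated division with remainder:
  k**5 + 3k**4 + 15k**3 + 5k**2 + 24k - 48 = (k + 1)(k**4 + 2k**3 + 5k**2 + 4k) + (8k**3 - 4k**2 + 20k - 48)
  k**4 + 2k**3 + 5k**2 + 4k = ((1/8)k + 5/16)(8k**3 - 4k**2 + 20k - 48) + ((15/4)k**2 + (15/4)k + 15)
  8k**3 - 4k**2 + 20k - 48 = ((32/15)k - 16/5)((15/4)k**2 + (15/4)k + 15) + (0)
Last nonzero remainder: (15/4)k**2 + (15/4)k + 15. Dividing through by 15/4 gives the monic gcd k**2 + k + 4.

k**2 + k + 4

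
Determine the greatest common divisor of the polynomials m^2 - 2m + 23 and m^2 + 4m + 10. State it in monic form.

1

By polynomial division,
  m^2 - 2m + 23 = (m^2 + 4m + 10) + (-6m + 13)
  m^2 + 4m + 10 = (-(1/6)m - 37/36)(-6m + 13) + (841/36)
  -6m + 13 = (-(216/841)m + 468/841)(841/36) + (0)
The last nonzero remainder is the constant 841/36, so the polynomials are coprime and gcd = 1.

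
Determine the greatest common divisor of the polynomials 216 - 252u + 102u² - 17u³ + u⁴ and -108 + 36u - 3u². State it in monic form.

Euclidean algorithm in ℚ[u]:
  u⁴ - 17u³ + 102u² - 252u + 216 = (-(1/3)u² + (5/3)u - 2)(-3u² + 36u - 108) + (0)
Last nonzero remainder: -3u² + 36u - 108. Dividing through by -3 gives the monic gcd u² - 12u + 36.

36 - 12u + u²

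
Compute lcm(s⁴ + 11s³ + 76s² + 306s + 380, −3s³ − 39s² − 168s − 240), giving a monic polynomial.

s⁶ + 19s⁵ + 180s⁴ + 1090s³ + 4044s² + 7936s + 6080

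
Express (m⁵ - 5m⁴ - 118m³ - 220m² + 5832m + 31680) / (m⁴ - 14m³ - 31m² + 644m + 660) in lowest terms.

(m² + 10m + 48)/(m + 1)

Apply the Euclidean algorithm:
  m⁵ - 5m⁴ - 118m³ - 220m² + 5832m + 31680 = (m + 9)(m⁴ - 14m³ - 31m² + 644m + 660) + (39m³ - 585m² - 624m + 25740)
  m⁴ - 14m³ - 31m² + 644m + 660 = ((1/39)m + 1/39)(39m³ - 585m² - 624m + 25740) + (0)
Last nonzero remainder: 39m³ - 585m² - 624m + 25740. Dividing through by 39 gives the monic gcd m³ - 15m² - 16m + 660.
Cancel m³ - 15m² - 16m + 660 from numerator and denominator to get the reduced form.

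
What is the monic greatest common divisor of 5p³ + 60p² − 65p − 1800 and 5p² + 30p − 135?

p + 9

Repeated division with remainder:
  5p³ + 60p² − 65p − 1800 = (p + 6)(5p² + 30p − 135) + (−110p − 990)
  5p² + 30p − 135 = (−(1/22)p + 3/22)(−110p − 990) + (0)
Last nonzero remainder: −110p − 990. Dividing through by −110 gives the monic gcd p + 9.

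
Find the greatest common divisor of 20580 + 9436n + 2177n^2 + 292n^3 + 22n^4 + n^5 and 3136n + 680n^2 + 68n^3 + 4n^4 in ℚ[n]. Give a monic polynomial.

98 + 9n + n^2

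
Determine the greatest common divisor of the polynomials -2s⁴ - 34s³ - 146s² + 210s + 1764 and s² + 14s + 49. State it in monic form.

s² + 14s + 49

Euclidean algorithm in ℚ[s]:
  -2s⁴ - 34s³ - 146s² + 210s + 1764 = (-2s² - 6s + 36)(s² + 14s + 49) + (0)
The last nonzero remainder s² + 14s + 49 is already monic.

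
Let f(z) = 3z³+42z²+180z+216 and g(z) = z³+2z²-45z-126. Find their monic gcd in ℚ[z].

z+6

By polynomial division,
  3z³+42z²+180z+216 = (3)(z³+2z²-45z-126) + (36z²+315z+594)
  z³+2z²-45z-126 = ((1/36)z-3/16)(36z²+315z+594) + (-(39/16)z-117/8)
  36z²+315z+594 = (-(192/13)z-528/13)(-(39/16)z-117/8) + (0)
Last nonzero remainder: -(39/16)z-117/8. Dividing through by -39/16 gives the monic gcd z+6.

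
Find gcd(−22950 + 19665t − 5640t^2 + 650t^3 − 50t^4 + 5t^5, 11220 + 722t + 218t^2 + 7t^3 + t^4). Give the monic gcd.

102 + t + t^2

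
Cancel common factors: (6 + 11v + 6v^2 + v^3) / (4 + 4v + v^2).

By polynomial division,
  v^3 + 6v^2 + 11v + 6 = (v + 2)(v^2 + 4v + 4) + (-v - 2)
  v^2 + 4v + 4 = (-v - 2)(-v - 2) + (0)
Last nonzero remainder: -v - 2. Dividing through by -1 gives the monic gcd v + 2.
Cancel v + 2 from numerator and denominator to get the reduced form.

(3 + 4v + v^2)/(2 + v)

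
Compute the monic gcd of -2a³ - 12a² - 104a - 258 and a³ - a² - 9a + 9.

By polynomial division,
  -2a³ - 12a² - 104a - 258 = (-2)(a³ - a² - 9a + 9) + (-14a² - 122a - 240)
  a³ - a² - 9a + 9 = (-(1/14)a + 34/49)(-14a² - 122a - 240) + ((2867/49)a + 8601/49)
  -14a² - 122a - 240 = (-(686/2867)a - 3920/2867)((2867/49)a + 8601/49) + (0)
Last nonzero remainder: (2867/49)a + 8601/49. Dividing through by 2867/49 gives the monic gcd a + 3.

a + 3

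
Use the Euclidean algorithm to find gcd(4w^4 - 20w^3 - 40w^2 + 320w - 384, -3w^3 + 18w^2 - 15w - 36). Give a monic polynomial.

w^2 - 7w + 12

By polynomial division,
  4w^4 - 20w^3 - 40w^2 + 320w - 384 = (-(4/3)w - 4/3)(-3w^3 + 18w^2 - 15w - 36) + (-36w^2 + 252w - 432)
  -3w^3 + 18w^2 - 15w - 36 = ((1/12)w + 1/12)(-36w^2 + 252w - 432) + (0)
Last nonzero remainder: -36w^2 + 252w - 432. Dividing through by -36 gives the monic gcd w^2 - 7w + 12.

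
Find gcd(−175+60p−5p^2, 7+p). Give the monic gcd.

1

By polynomial division,
  −5p^2+60p−175 = (−5p+95)(p+7) + (−840)
  p+7 = (−(1/840)p−1/120)(−840) + (0)
The last nonzero remainder is the constant −840, so the polynomials are coprime and gcd = 1.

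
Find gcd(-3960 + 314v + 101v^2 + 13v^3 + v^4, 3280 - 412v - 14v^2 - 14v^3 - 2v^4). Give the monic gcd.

Euclidean algorithm in ℚ[v]:
  v^4 + 13v^3 + 101v^2 + 314v - 3960 = (-1/2)(-2v^4 - 14v^3 - 14v^2 - 412v + 3280) + (6v^3 + 94v^2 + 108v - 2320)
  -2v^4 - 14v^3 - 14v^2 - 412v + 3280 = (-(1/3)v + 26/9)(6v^3 + 94v^2 + 108v - 2320) + (-(2246/9)v^2 - (4492/3)v + 89840/9)
  6v^3 + 94v^2 + 108v - 2320 = (-(27/1123)v - 261/1123)(-(2246/9)v^2 - (4492/3)v + 89840/9) + (0)
Last nonzero remainder: -(2246/9)v^2 - (4492/3)v + 89840/9. Dividing through by -2246/9 gives the monic gcd v^2 + 6v - 40.

-40 + 6v + v^2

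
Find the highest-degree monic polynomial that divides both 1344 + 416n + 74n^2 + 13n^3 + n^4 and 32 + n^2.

32 + n^2

By polynomial division,
  n^4 + 13n^3 + 74n^2 + 416n + 1344 = (n^2 + 13n + 42)(n^2 + 32) + (0)
The last nonzero remainder n^2 + 32 is already monic.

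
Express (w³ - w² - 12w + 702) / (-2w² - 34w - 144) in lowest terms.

(-w² + 10w - 78)/(2w + 16)

By polynomial division,
  w³ - w² - 12w + 702 = (-(1/2)w + 9)(-2w² - 34w - 144) + (222w + 1998)
  -2w² - 34w - 144 = (-(1/111)w - 8/111)(222w + 1998) + (0)
Last nonzero remainder: 222w + 1998. Dividing through by 222 gives the monic gcd w + 9.
Cancel w + 9 from numerator and denominator to get the reduced form.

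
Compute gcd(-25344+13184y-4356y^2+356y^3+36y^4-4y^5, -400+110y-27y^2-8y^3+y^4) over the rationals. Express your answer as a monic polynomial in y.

Apply the Euclidean algorithm:
  -4y^5+36y^4+356y^3-4356y^2+13184y-25344 = (-4y+4)(y^4-8y^3-27y^2+110y-400) + (280y^3-3808y^2+11144y-23744)
  y^4-8y^3-27y^2+110y-400 = ((1/280)y+1/50)(280y^3-3808y^2+11144y-23744) + ((234/25)y^2-(702/25)y+1872/25)
  280y^3-3808y^2+11144y-23744 = ((3500/117)y-37100/117)((234/25)y^2-(702/25)y+1872/25) + (0)
Last nonzero remainder: (234/25)y^2-(702/25)y+1872/25. Dividing through by 234/25 gives the monic gcd y^2-3y+8.

8-3y+y^2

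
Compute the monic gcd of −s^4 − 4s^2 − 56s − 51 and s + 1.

Euclidean algorithm in ℚ[s]:
  −s^4 − 4s^2 − 56s − 51 = (−s^3 + s^2 − 5s − 51)(s + 1) + (0)
The last nonzero remainder s + 1 is already monic.

s + 1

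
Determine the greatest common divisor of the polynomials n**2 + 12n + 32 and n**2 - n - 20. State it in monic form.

Repeated division with remainder:
  n**2 + 12n + 32 = (n**2 - n - 20) + (13n + 52)
  n**2 - n - 20 = ((1/13)n - 5/13)(13n + 52) + (0)
Last nonzero remainder: 13n + 52. Dividing through by 13 gives the monic gcd n + 4.

n + 4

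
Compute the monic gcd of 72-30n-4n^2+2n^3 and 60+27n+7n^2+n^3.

4+n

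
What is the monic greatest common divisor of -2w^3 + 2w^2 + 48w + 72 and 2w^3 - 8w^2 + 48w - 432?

w - 6

By polynomial division,
  -2w^3 + 2w^2 + 48w + 72 = (-1)(2w^3 - 8w^2 + 48w - 432) + (-6w^2 + 96w - 360)
  2w^3 - 8w^2 + 48w - 432 = (-(1/3)w - 4)(-6w^2 + 96w - 360) + (312w - 1872)
  -6w^2 + 96w - 360 = (-(1/52)w + 5/26)(312w - 1872) + (0)
Last nonzero remainder: 312w - 1872. Dividing through by 312 gives the monic gcd w - 6.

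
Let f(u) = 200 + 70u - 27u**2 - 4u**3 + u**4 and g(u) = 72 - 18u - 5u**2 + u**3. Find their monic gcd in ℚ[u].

4 + u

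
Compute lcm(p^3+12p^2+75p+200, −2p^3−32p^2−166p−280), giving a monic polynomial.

p^5+23p^4+235p^3+1361p^2+4300p+5600

Repeated division with remainder:
  p^3+12p^2+75p+200 = (−1/2)(−2p^3−32p^2−166p−280) + (−4p^2−8p+60)
  −2p^3−32p^2−166p−280 = ((1/2)p+7)(−4p^2−8p+60) + (−140p−700)
  −4p^2−8p+60 = ((1/35)p−3/35)(−140p−700) + (0)
Last nonzero remainder: −140p−700. Dividing through by −140 gives the monic gcd p+5.
Then lcm(f, g) = f·g / gcd(f, g); expanding and making the result monic gives the answer.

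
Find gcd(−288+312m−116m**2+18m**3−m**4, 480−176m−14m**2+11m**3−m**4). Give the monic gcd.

Repeated division with remainder:
  −m**4+18m**3−116m**2+312m−288 = (−m**4+11m**3−14m**2−176m+480) + (7m**3−102m**2+488m−768)
  −m**4+11m**3−14m**2−176m+480 = (−(1/7)m−25/49)(7m**3−102m**2+488m−768) + ((180/49)m**2−(1800/49)m+4320/49)
  7m**3−102m**2+488m−768 = ((343/180)m−392/45)((180/49)m**2−(1800/49)m+4320/49) + (0)
Last nonzero remainder: (180/49)m**2−(1800/49)m+4320/49. Dividing through by 180/49 gives the monic gcd m**2−10m+24.

24−10m+m**2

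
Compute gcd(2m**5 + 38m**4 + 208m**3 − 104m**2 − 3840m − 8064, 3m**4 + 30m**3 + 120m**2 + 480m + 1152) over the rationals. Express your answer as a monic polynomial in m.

Repeated division with remainder:
  2m**5 + 38m**4 + 208m**3 − 104m**2 − 3840m − 8064 = ((2/3)m + 6)(3m**4 + 30m**3 + 120m**2 + 480m + 1152) + (−52m**3 − 1144m**2 − 7488m − 14976)
  3m**4 + 30m**3 + 120m**2 + 480m + 1152 = (−(3/52)m + 9/13)(−52m**3 − 1144m**2 − 7488m − 14976) + (480m**2 + 4800m + 11520)
  −52m**3 − 1144m**2 − 7488m − 14976 = (−(13/120)m − 13/10)(480m**2 + 4800m + 11520) + (0)
Last nonzero remainder: 480m**2 + 4800m + 11520. Dividing through by 480 gives the monic gcd m**2 + 10m + 24.

m**2 + 10m + 24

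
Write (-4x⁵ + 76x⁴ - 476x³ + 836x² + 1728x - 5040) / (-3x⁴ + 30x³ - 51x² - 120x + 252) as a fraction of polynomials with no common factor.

Euclidean algorithm in ℚ[x]:
  -4x⁵ + 76x⁴ - 476x³ + 836x² + 1728x - 5040 = ((4/3)x - 12)(-3x⁴ + 30x³ - 51x² - 120x + 252) + (-48x³ + 384x² - 48x - 2016)
  -3x⁴ + 30x³ - 51x² - 120x + 252 = ((1/16)x - 1/8)(-48x³ + 384x² - 48x - 2016) + (0)
Last nonzero remainder: -48x³ + 384x² - 48x - 2016. Dividing through by -48 gives the monic gcd x³ - 8x² + x + 42.
Cancel x³ - 8x² + x + 42 from numerator and denominator to get the reduced form.

(4x² - 44x + 120)/(3x - 6)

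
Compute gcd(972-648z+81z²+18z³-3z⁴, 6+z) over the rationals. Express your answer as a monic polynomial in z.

6+z

Repeated division with remainder:
  -3z⁴+18z³+81z²-648z+972 = (-3z³+36z²-135z+162)(z+6) + (0)
The last nonzero remainder z+6 is already monic.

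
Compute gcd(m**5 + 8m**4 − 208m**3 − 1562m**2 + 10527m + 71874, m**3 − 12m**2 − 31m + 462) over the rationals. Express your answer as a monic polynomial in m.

m**2 − 5m − 66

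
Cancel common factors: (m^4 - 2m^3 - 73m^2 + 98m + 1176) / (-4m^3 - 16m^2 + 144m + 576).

By polynomial division,
  m^4 - 2m^3 - 73m^2 + 98m + 1176 = (-(1/4)m + 3/2)(-4m^3 - 16m^2 + 144m + 576) + (-13m^2 + 26m + 312)
  -4m^3 - 16m^2 + 144m + 576 = ((4/13)m + 24/13)(-13m^2 + 26m + 312) + (0)
Last nonzero remainder: -13m^2 + 26m + 312. Dividing through by -13 gives the monic gcd m^2 - 2m - 24.
Cancel m^2 - 2m - 24 from numerator and denominator to get the reduced form.

(-m^2 + 49)/(4m + 24)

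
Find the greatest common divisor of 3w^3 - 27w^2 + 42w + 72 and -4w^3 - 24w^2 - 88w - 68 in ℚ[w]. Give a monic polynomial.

w + 1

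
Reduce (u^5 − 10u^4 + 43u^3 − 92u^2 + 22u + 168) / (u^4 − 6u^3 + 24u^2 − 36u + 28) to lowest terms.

Apply the Euclidean algorithm:
  u^5 − 10u^4 + 43u^3 − 92u^2 + 22u + 168 = (u − 4)(u^4 − 6u^3 + 24u^2 − 36u + 28) + (−5u^3 + 40u^2 − 150u + 280)
  u^4 − 6u^3 + 24u^2 − 36u + 28 = (−(1/5)u − 2/5)(−5u^3 + 40u^2 − 150u + 280) + (10u^2 − 40u + 140)
  −5u^3 + 40u^2 − 150u + 280 = (−(1/2)u + 2)(10u^2 − 40u + 140) + (0)
Last nonzero remainder: 10u^2 − 40u + 140. Dividing through by 10 gives the monic gcd u^2 − 4u + 14.
Cancel u^2 − 4u + 14 from numerator and denominator to get the reduced form.

(u^3 − 6u^2 + 5u + 12)/(u^2 − 2u + 2)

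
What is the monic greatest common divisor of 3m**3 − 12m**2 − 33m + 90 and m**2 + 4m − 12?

m − 2

Apply the Euclidean algorithm:
  3m**3 − 12m**2 − 33m + 90 = (3m − 24)(m**2 + 4m − 12) + (99m − 198)
  m**2 + 4m − 12 = ((1/99)m + 2/33)(99m − 198) + (0)
Last nonzero remainder: 99m − 198. Dividing through by 99 gives the monic gcd m − 2.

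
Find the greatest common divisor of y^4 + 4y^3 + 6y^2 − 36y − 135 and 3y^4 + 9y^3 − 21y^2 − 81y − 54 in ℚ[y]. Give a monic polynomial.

Euclidean algorithm in ℚ[y]:
  y^4 + 4y^3 + 6y^2 − 36y − 135 = (1/3)(3y^4 + 9y^3 − 21y^2 − 81y − 54) + (y^3 + 13y^2 − 9y − 117)
  3y^4 + 9y^3 − 21y^2 − 81y − 54 = (3y − 30)(y^3 + 13y^2 − 9y − 117) + (396y^2 − 3564)
  y^3 + 13y^2 − 9y − 117 = ((1/396)y + 13/396)(396y^2 − 3564) + (0)
Last nonzero remainder: 396y^2 − 3564. Dividing through by 396 gives the monic gcd y^2 − 9.

y^2 − 9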